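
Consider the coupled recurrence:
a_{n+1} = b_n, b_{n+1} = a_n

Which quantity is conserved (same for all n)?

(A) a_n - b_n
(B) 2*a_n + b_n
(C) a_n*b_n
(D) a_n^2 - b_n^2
C

Replace a_n by a_{n+1} = b_n and b_n by b_{n+1} = a_n in each option and simplify:
(A) a_n - b_n  ->  (b_n) - (a_n) = -a_n + b_n   [not conserved]
(B) 2*a_n + b_n  ->  2*(b_n) + (a_n) = a_n + 2*b_n   [not conserved]
(C) a_n*b_n  ->  (b_n)*(a_n) = a_n*b_n   [conserved]
(D) a_n^2 - b_n^2  ->  (b_n)^2 - (a_n)^2 = -a_n^2 + b_n^2   [not conserved]

Only (C) a_n*b_n returns to itself after one step, so it is the conserved quantity.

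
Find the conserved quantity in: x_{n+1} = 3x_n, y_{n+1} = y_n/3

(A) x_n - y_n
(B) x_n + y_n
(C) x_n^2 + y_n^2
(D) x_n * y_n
D

For the recurrence x_{n+1} = 3x_n, y_{n+1} = y_n/3:

x_{n+1} * y_{n+1} = (3x_n) * (y_n/3) = x_n * y_n
The product is conserved.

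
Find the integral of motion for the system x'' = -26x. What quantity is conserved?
E = (x')^2 + 26x^2

Multiply the equation by x':
x' * x'' = -26x * x'
The left side is d/dt[(x')^2/2] and the right side is d/dt[-26x^2/2], so
d/dt[(x')^2/2 + 26x^2/2] = 0, i.e. (x')^2/2 + 26x^2/2 = constant.
Multiplying by 2, the integral of motion is E = (x')^2 + 26x^2.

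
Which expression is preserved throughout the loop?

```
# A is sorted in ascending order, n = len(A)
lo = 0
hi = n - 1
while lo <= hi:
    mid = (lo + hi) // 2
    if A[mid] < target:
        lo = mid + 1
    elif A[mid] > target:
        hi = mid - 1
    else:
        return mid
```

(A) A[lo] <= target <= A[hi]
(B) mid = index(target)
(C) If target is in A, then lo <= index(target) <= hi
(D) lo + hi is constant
C

A loop invariant must hold before the first iteration and be re-established by every execution of the body.

(C) If target is in A, then lo <= index(target) <= hi: Before the loop [lo, hi] = [0, n-1] covers every index. When A[mid] < target, sortedness puts target strictly to the right of mid, so setting lo = mid + 1 keeps index(target) in [lo, hi]; symmetrically for hi = mid - 1. Hence 'if target is in A then lo <= index(target) <= hi' holds after every iteration, and when lo > hi it proves target is absent.

The other options fail:
(A) A[lo] <= target <= A[hi]: fails when target is not in A (e.g. target < A[0] already violates it before the loop), so it is not maintained in general.
(B) mid = index(target): mid is just the current probe; it equals index(target) only on the iteration that returns.
(D) lo + hi is constant: each iteration moves exactly one of lo, hi, so lo + hi changes (e.g. 0 + (n-1) becomes (mid+1) + (n-1)).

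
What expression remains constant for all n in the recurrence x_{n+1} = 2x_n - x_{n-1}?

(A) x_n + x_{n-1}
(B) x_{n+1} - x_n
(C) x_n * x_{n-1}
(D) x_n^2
B

For the recurrence x_{n+1} = 2x_n - x_{n-1}:

If x_{n+1} = 2x_n - x_{n-1}, then:
x_{n+1} - x_n = x_n - x_{n-1}
The first difference is constant throughout the sequence.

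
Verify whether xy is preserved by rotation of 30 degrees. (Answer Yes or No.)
No

Applying rotation by 30 degrees: x' = x*cos(30 degrees) - y*sin(30 degrees) = sqrt(3)x/2 - y/2, y' = x*sin(30 degrees) + y*cos(30 degrees) = x/2 + sqrt(3)y/2

Substituting into xy:
(sqrt(3)x/2 - y/2)(x/2 + sqrt(3)y/2)
= sqrt(3)x^2/4 + xy/2 - sqrt(3)y^2/4

This differs from the original expression xy, so it is NOT invariant.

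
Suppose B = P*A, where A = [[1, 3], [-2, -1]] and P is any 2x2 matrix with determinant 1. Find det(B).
5

By the multiplicative property of determinants, det(B) = det(P*A) = det(P) * det(A) = det(A),
so the determinant is invariant under multiplication by any determinant-1 matrix; we just need det(A).

det(A) = (1)(-1) - (3)(-2) = -1 - (-6) = 5

Therefore det(B) = 1 * 5 = 5.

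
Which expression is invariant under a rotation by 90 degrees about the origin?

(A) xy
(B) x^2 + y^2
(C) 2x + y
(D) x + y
B

A rotation by 90 degrees sends (x, y) to (-y, x).
Substitute the transformed coordinates into each option and compare with the original:
(A) xy  ->  (-y)(x) = -xy   [differs from xy: not invariant]
(B) x^2 + y^2  ->  (-y)^2 + (x)^2 = x^2 + y^2   [equals x^2 + y^2: invariant]
(C) 2x + y  ->  2(-y) + (x) = x - 2y   [differs from 2x + y: not invariant]
(D) x + y  ->  (-y) + (x) = x - y   [differs from x + y: not invariant]

Only option (B), x^2 + y^2, is unchanged by the transformation.
Geometrically, x^2 + y^2 is the squared distance from the origin, which every rotation about the origin preserves.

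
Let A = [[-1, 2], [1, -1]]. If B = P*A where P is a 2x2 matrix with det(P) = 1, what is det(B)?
-1

By the multiplicative property of determinants, det(B) = det(P*A) = det(P) * det(A) = det(A),
so the determinant is invariant under multiplication by any determinant-1 matrix; we just need det(A).

det(A) = (-1)(-1) - (2)(1) = 1 - 2 = -1

Therefore det(B) = 1 * (-1) = -1.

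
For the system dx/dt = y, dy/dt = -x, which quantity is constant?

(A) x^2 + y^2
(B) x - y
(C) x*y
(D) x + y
A

A first integral I satisfies dI/dt = 0 along every solution. Differentiate each option and use the equation of motion:
(A) d/dt[x^2 + y^2] = 2x*dx/dt + 2y*dy/dt = 2x*y + 2y*(-x) = 0
(B) d/dt[x - y] = y - (-x) = x + y, not identically 0
(C) d/dt[x*y] = (dx/dt)y + x(dy/dt) = y^2 - x^2, not identically 0
(D) d/dt[x + y] = y + (-x) = y - x, not identically 0

Only (A) has zero time-derivative. So x^2 + y^2 (the squared radius; trajectories are circles) is the conserved quantity.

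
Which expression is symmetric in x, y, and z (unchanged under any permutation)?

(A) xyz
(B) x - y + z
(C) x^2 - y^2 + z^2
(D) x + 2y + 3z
A

A symmetric expression is unchanged when the variables are permuted; here the transformation to test is the swap (x, y) -> (y, x).
A symmetric expression must survive every permutation; the single swap x <-> y already eliminates the distractors, and the keyed expression is also unchanged by x <-> z and y <-> z (each variable enters it in exactly the same way).
Substitute the transformed coordinates into each option and compare with the original:
(A) xyz  ->  (y)(x)z = xyz   [equals xyz: invariant]
(B) x - y + z  ->  (y) - (x) + z = -x + y + z   [differs from x - y + z: not invariant]
(C) x^2 - y^2 + z^2  ->  (y)^2 - (x)^2 + z^2 = -x^2 + y^2 + z^2   [differs from x^2 - y^2 + z^2: not invariant]
(D) x + 2y + 3z  ->  (y) + 2(x) + 3z = 2x + y + 3z   [differs from x + 2y + 3z: not invariant]

Only option (A), xyz, is unchanged by the transformation.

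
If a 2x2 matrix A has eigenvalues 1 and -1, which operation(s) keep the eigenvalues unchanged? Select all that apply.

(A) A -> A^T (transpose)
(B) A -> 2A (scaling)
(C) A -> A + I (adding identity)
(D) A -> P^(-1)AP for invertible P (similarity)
A and D

Eigenvalues are preserved by:
1. Similarity transformations: A -> P^(-1)AP (same characteristic polynomial)
2. Transpose: A^T has the same eigenvalues as A

Eigenvalues are NOT preserved by:
- Adding identity: eigenvalues become 1+1, -1+1
- Scaling: eigenvalues become 2, -2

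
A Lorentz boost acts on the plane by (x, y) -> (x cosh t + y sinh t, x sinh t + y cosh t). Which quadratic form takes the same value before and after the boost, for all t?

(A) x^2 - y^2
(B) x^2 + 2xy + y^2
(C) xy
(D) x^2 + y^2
A

Write x' = x cosh t + y sinh t, y' = x sinh t + y cosh t and substitute into each option:
(A) x^2 - y^2: (x cosh t + y sinh t)^2 - (x sinh t + y cosh t)^2 = x^2(cosh^2 t - sinh^2 t) + 2xy(cosh t sinh t - sinh t cosh t) + y^2(sinh^2 t - cosh^2 t) = x^2 - y^2   [invariant, using cosh^2 t - sinh^2 t = 1]
(B) x^2 + 2xy + y^2: (x' + y')^2 with x' + y' = (x + y)(cosh t + sinh t) = (x + y)e^t, so it becomes (x + y)^2 e^(2t)   [not invariant for t != 0]
(C) xy: (x cosh t + y sinh t)(x sinh t + y cosh t) = xy(cosh^2 t + sinh^2 t) + (x^2 + y^2) sinh t cosh t = xy cosh 2t + (x^2 + y^2)(sinh 2t)/2   [not invariant for t != 0]
(D) x^2 + y^2: (x cosh t + y sinh t)^2 + (x sinh t + y cosh t)^2 = (x^2 + y^2)(cosh^2 t + sinh^2 t) + 4xy sinh t cosh t = (x^2 + y^2) cosh 2t + 2xy sinh 2t   [not invariant for t != 0]

Only (A) x^2 - y^2 is unchanged; it is the Minkowski form preserved by Lorentz boosts, just as x^2 + y^2 is preserved by ordinary rotations.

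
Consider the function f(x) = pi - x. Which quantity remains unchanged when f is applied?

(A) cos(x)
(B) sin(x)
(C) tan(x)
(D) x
B

For f(x) = pi - x:
sin(pi - x) = sin(x), so sine is invariant under this transformation.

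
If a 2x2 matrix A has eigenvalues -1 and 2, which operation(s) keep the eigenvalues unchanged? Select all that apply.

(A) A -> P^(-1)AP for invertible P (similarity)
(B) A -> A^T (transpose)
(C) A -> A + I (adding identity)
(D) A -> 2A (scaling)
A and B

Eigenvalues are preserved by:
1. Similarity transformations: A -> P^(-1)AP (same characteristic polynomial)
2. Transpose: A^T has the same eigenvalues as A

Eigenvalues are NOT preserved by:
- Adding identity: eigenvalues become -1+1, 2+1
- Scaling: eigenvalues become -2, 4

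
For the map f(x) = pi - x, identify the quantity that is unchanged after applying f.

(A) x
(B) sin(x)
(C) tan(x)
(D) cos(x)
B

For f(x) = pi - x:
sin(pi - x) = sin(x), so sine is invariant under this transformation.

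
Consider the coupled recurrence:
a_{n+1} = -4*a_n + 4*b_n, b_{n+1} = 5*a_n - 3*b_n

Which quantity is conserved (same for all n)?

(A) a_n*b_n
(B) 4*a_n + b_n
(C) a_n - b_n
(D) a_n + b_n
D

Replace a_n by a_{n+1} = -4*a_n + 4*b_n and b_n by b_{n+1} = 5*a_n - 3*b_n in each option and simplify:
(A) a_n*b_n  ->  (-4*a_n + 4*b_n)*(5*a_n - 3*b_n) = -20*a_n^2 + 32*a_n*b_n - 12*b_n^2   [not conserved]
(B) 4*a_n + b_n  ->  4*(-4*a_n + 4*b_n) + (5*a_n - 3*b_n) = -11*a_n + 13*b_n   [not conserved]
(C) a_n - b_n  ->  (-4*a_n + 4*b_n) - (5*a_n - 3*b_n) = -9*a_n + 7*b_n   [not conserved]
(D) a_n + b_n  ->  (-4*a_n + 4*b_n) + (5*a_n - 3*b_n) = a_n + b_n   [conserved]

Only (D) a_n + b_n returns to itself after one step, so it is the conserved quantity.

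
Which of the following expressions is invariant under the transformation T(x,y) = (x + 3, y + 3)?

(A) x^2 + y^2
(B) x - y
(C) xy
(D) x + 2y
B

An expression E(x,y) is invariant under T if E(T(x,y)) = E(x,y). Here T(x,y) = (x + 3, y + 3).
Substitute the transformed coordinates into each option and compare with the original:
(A) x^2 + y^2  ->  (x + 3)^2 + (y + 3)^2 = x^2 + 6x + y^2 + 6y + 18   [differs from x^2 + y^2: not invariant]
(B) x - y  ->  (x + 3) - (y + 3) = x - y   [equals x - y: invariant]
(C) xy  ->  (x + 3)(y + 3) = xy + 3x + 3y + 9   [differs from xy: not invariant]
(D) x + 2y  ->  (x + 3) + 2(y + 3) = x + 2y + 9   [differs from x + 2y: not invariant]

Only option (B), x - y, is unchanged by the transformation.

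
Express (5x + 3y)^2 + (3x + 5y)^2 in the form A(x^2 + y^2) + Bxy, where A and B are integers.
34(x^2 + y^2) + 60xy

Expanding: (5x + 3y)^2 = 25x^2 + 30xy + 9y^2
(3x + 5y)^2 = 9x^2 + 30xy + 25y^2
Sum = (25+9)(x^2+y^2) + 60xy = 34(x^2 + y^2) + 60xy
This is symmetric in x and y.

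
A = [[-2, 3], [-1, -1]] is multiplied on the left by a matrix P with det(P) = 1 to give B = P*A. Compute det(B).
5

By the multiplicative property of determinants, det(B) = det(P*A) = det(P) * det(A) = det(A),
so the determinant is invariant under multiplication by any determinant-1 matrix; we just need det(A).

det(A) = (-2)(-1) - (3)(-1) = 2 - (-3) = 5

Therefore det(B) = 1 * 5 = 5.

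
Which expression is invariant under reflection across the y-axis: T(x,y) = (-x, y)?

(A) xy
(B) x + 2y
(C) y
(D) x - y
C

The map is reflection across the y-axis: T(x,y) = (-x, y).
Substitute the transformed coordinates into each option and compare with the original:
(A) xy  ->  (-x)(y) = -xy   [differs from xy: not invariant]
(B) x + 2y  ->  (-x) + 2(y) = -x + 2y   [differs from x + 2y: not invariant]
(C) y  ->  (y) = y   [equals y: invariant]
(D) x - y  ->  (-x) - (y) = -x - y   [differs from x - y: not invariant]

Only option (C), y, is unchanged by the transformation.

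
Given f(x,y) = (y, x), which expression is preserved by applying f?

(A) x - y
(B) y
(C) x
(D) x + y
D

For f(x,y) = (y, x):
After applying f: x' = y, y' = x. So x' + y' = y + x = x + y.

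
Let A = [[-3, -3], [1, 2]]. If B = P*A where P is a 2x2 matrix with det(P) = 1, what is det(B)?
-3

By the multiplicative property of determinants, det(B) = det(P*A) = det(P) * det(A) = det(A),
so the determinant is invariant under multiplication by any determinant-1 matrix; we just need det(A).

det(A) = (-3)(2) - (-3)(1) = -6 - (-3) = -3

Therefore det(B) = 1 * (-3) = -3.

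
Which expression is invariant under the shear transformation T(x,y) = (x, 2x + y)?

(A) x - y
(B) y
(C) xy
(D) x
D

Under the shear T(x,y) = (x, 2x + y):
Substitute the transformed coordinates into each option and compare with the original:
(A) x - y  ->  (x) - (2x + y) = -x - y   [differs from x - y: not invariant]
(B) y  ->  (2x + y) = 2x + y   [differs from y: not invariant]
(C) xy  ->  (x)(2x + y) = 2x^2 + xy   [differs from xy: not invariant]
(D) x  ->  (x) = x   [equals x: invariant]

Only option (D), x, is unchanged by the transformation.
A vertical shear moves points parallel to the y-axis, so the x-coordinate (and any function of x alone) is unchanged.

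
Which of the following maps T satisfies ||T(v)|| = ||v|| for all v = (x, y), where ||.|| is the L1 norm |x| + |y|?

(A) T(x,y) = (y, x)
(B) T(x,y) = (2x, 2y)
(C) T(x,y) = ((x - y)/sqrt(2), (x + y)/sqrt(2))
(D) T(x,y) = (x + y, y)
A

A transformation preserves a norm if ||T(v)|| = ||v|| for every v; a single vector where the norm changes rules an option out.

(A) T(x,y) = (y, x): preserves the norm -- it only permutes the coordinates and/or flips signs, which leaves |x| + |y| unchanged.
(B) T(x,y) = (2x, 2y): v = (1, 0) has norm |1| + |0| = 1, but T(v) = (2, 0) has norm 2 -- not preserved.
(C) T(x,y) = ((x - y)/sqrt(2), (x + y)/sqrt(2)): v = (1, 0) has norm |1| + |0| = 1, but T(v) = (sqrt(2)/2, sqrt(2)/2) has norm sqrt(2) -- not preserved.
(D) T(x,y) = (x + y, y): v = (0, 1) has norm |0| + |1| = 1, but T(v) = (1, 1) has norm 2 -- not preserved.

Therefore the answer is (A).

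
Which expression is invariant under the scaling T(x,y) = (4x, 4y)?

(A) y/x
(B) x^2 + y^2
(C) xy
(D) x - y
A

Under the uniform scaling T(x,y) = (4x, 4y):
Substitute the transformed coordinates into each option and compare with the original:
(A) y/x  ->  (4y)/(4x) = y/x   [equals y/x: invariant]
(B) x^2 + y^2  ->  (4x)^2 + (4y)^2 = 16x^2 + 16y^2   [differs from x^2 + y^2: not invariant]
(C) xy  ->  (4x)(4y) = 16xy   [differs from xy: not invariant]
(D) x - y  ->  (4x) - (4y) = 4x - 4y   [differs from x - y: not invariant]

Only option (A), y/x, is unchanged by the transformation.
The common factor 4 cancels in a ratio of coordinates, while sums, products and sums of squares pick up factors of 4 or 16.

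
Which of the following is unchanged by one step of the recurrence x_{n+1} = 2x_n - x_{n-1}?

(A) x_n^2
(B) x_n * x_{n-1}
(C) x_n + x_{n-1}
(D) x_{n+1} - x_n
D

For the recurrence x_{n+1} = 2x_n - x_{n-1}:

If x_{n+1} = 2x_n - x_{n-1}, then:
x_{n+1} - x_n = x_n - x_{n-1}
The first difference is constant throughout the sequence.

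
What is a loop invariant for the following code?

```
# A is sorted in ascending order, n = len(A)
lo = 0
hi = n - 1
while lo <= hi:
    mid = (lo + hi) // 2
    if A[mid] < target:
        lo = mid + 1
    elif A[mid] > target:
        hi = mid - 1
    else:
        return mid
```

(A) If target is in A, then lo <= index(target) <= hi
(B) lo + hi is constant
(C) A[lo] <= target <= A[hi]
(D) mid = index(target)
A

A loop invariant must hold before the first iteration and be re-established by every execution of the body.

(A) If target is in A, then lo <= index(target) <= hi: Before the loop [lo, hi] = [0, n-1] covers every index. When A[mid] < target, sortedness puts target strictly to the right of mid, so setting lo = mid + 1 keeps index(target) in [lo, hi]; symmetrically for hi = mid - 1. Hence 'if target is in A then lo <= index(target) <= hi' holds after every iteration, and when lo > hi it proves target is absent.

The other options fail:
(B) lo + hi is constant: each iteration moves exactly one of lo, hi, so lo + hi changes (e.g. 0 + (n-1) becomes (mid+1) + (n-1)).
(C) A[lo] <= target <= A[hi]: fails when target is not in A (e.g. target < A[0] already violates it before the loop), so it is not maintained in general.
(D) mid = index(target): mid is just the current probe; it equals index(target) only on the iteration that returns.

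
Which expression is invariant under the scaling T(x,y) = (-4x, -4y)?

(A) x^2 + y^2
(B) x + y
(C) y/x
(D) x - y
C

Under the uniform scaling T(x,y) = (-4x, -4y):
Substitute the transformed coordinates into each option and compare with the original:
(A) x^2 + y^2  ->  (-4x)^2 + (-4y)^2 = 16x^2 + 16y^2   [differs from x^2 + y^2: not invariant]
(B) x + y  ->  (-4x) + (-4y) = -4x - 4y   [differs from x + y: not invariant]
(C) y/x  ->  (-4y)/(-4x) = y/x   [equals y/x: invariant]
(D) x - y  ->  (-4x) - (-4y) = -4x + 4y   [differs from x - y: not invariant]

Only option (C), y/x, is unchanged by the transformation.
The common factor -4 cancels in a ratio of coordinates, while sums, products and sums of squares pick up factors of -4 or 16.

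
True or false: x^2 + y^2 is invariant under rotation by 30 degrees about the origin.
True

Applying rotation by 30 degrees: x' = x*cos(30 degrees) - y*sin(30 degrees) = sqrt(3)x/2 - y/2, y' = x*sin(30 degrees) + y*cos(30 degrees) = x/2 + sqrt(3)y/2

Substituting into x^2 + y^2:
(sqrt(3)x/2 - y/2)^2 + (x/2 + sqrt(3)y/2)^2
= x^2 + y^2

This equals the original expression x^2 + y^2, so it IS invariant.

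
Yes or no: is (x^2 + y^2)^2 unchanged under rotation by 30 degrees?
Yes

Applying rotation by 30 degrees: x' = x*cos(30 degrees) - y*sin(30 degrees) = sqrt(3)x/2 - y/2, y' = x*sin(30 degrees) + y*cos(30 degrees) = x/2 + sqrt(3)y/2

Substituting into (x^2 + y^2)^2:
((sqrt(3)x/2 - y/2)^2 + (x/2 + sqrt(3)y/2)^2)^2
= x^4 + 2x^2y^2 + y^4 = (x^2 + y^2)^2

This equals the original expression (x^2 + y^2)^2, so it IS invariant.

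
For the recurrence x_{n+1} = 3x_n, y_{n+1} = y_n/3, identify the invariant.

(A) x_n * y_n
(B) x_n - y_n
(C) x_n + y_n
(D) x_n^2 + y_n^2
A

For the recurrence x_{n+1} = 3x_n, y_{n+1} = y_n/3:

x_{n+1} * y_{n+1} = (3x_n) * (y_n/3) = x_n * y_n
The product is conserved.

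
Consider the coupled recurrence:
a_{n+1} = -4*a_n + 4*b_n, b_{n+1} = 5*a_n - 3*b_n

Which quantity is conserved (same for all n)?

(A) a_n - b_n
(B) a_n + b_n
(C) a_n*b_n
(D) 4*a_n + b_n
B

Replace a_n by a_{n+1} = -4*a_n + 4*b_n and b_n by b_{n+1} = 5*a_n - 3*b_n in each option and simplify:
(A) a_n - b_n  ->  (-4*a_n + 4*b_n) - (5*a_n - 3*b_n) = -9*a_n + 7*b_n   [not conserved]
(B) a_n + b_n  ->  (-4*a_n + 4*b_n) + (5*a_n - 3*b_n) = a_n + b_n   [conserved]
(C) a_n*b_n  ->  (-4*a_n + 4*b_n)*(5*a_n - 3*b_n) = -20*a_n^2 + 32*a_n*b_n - 12*b_n^2   [not conserved]
(D) 4*a_n + b_n  ->  4*(-4*a_n + 4*b_n) + (5*a_n - 3*b_n) = -11*a_n + 13*b_n   [not conserved]

Only (B) a_n + b_n returns to itself after one step, so it is the conserved quantity.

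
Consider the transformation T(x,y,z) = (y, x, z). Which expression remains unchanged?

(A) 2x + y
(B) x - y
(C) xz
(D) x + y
D

Apply T(x,y,z) = (y, x, z) to each option, i.e. replace (x, y, z) by the transformed coordinates.
Substitute the transformed coordinates into each option and compare with the original:
(A) 2x + y  ->  2(y) + (x) = x + 2y   [differs from 2x + y: not invariant]
(B) x - y  ->  (y) - (x) = -x + y   [differs from x - y: not invariant]
(C) xz  ->  (y)(z) = yz   [differs from xz: not invariant]
(D) x + y  ->  (y) + (x) = x + y   [equals x + y: invariant]

Only option (D), x + y, is unchanged by the transformation.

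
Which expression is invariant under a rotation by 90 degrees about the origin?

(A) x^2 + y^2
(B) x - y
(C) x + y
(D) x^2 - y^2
A

A rotation by 90 degrees sends (x, y) to (-y, x).
Substitute the transformed coordinates into each option and compare with the original:
(A) x^2 + y^2  ->  (-y)^2 + (x)^2 = x^2 + y^2   [equals x^2 + y^2: invariant]
(B) x - y  ->  (-y) - (x) = -x - y   [differs from x - y: not invariant]
(C) x + y  ->  (-y) + (x) = x - y   [differs from x + y: not invariant]
(D) x^2 - y^2  ->  (-y)^2 - (x)^2 = -x^2 + y^2   [differs from x^2 - y^2: not invariant]

Only option (A), x^2 + y^2, is unchanged by the transformation.
Geometrically, x^2 + y^2 is the squared distance from the origin, which every rotation about the origin preserves.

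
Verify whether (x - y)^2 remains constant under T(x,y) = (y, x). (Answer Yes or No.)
Yes

Substitute T(x,y) = (y, x) into the expression and compare with the original.

Original: (x - y)^2
After applying T: ((y) - (x))^2 = x^2 - 2xy + y^2

This is identical to the original (x - y)^2, so the expression is invariant.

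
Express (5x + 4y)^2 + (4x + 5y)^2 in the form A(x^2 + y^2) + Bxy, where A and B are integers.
41(x^2 + y^2) + 80xy

Expanding: (5x + 4y)^2 = 25x^2 + 40xy + 16y^2
(4x + 5y)^2 = 16x^2 + 40xy + 25y^2
Sum = (25+16)(x^2+y^2) + 80xy = 41(x^2 + y^2) + 80xy
This is symmetric in x and y.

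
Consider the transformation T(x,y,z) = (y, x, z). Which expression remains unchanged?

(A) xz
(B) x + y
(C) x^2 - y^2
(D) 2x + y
B

Apply T(x,y,z) = (y, x, z) to each option, i.e. replace (x, y, z) by the transformed coordinates.
Substitute the transformed coordinates into each option and compare with the original:
(A) xz  ->  (y)(z) = yz   [differs from xz: not invariant]
(B) x + y  ->  (y) + (x) = x + y   [equals x + y: invariant]
(C) x^2 - y^2  ->  (y)^2 - (x)^2 = -x^2 + y^2   [differs from x^2 - y^2: not invariant]
(D) 2x + y  ->  2(y) + (x) = x + 2y   [differs from 2x + y: not invariant]

Only option (B), x + y, is unchanged by the transformation.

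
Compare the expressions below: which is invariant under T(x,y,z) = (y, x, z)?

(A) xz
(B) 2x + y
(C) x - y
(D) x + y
D

Apply T(x,y,z) = (y, x, z) to each option, i.e. replace (x, y, z) by the transformed coordinates.
Substitute the transformed coordinates into each option and compare with the original:
(A) xz  ->  (y)(z) = yz   [differs from xz: not invariant]
(B) 2x + y  ->  2(y) + (x) = x + 2y   [differs from 2x + y: not invariant]
(C) x - y  ->  (y) - (x) = -x + y   [differs from x - y: not invariant]
(D) x + y  ->  (y) + (x) = x + y   [equals x + y: invariant]

Only option (D), x + y, is unchanged by the transformation.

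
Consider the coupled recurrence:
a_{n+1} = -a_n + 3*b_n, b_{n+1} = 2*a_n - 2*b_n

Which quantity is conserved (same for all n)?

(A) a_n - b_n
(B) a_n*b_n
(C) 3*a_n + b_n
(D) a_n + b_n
D

Replace a_n by a_{n+1} = -a_n + 3*b_n and b_n by b_{n+1} = 2*a_n - 2*b_n in each option and simplify:
(A) a_n - b_n  ->  (-a_n + 3*b_n) - (2*a_n - 2*b_n) = -3*a_n + 5*b_n   [not conserved]
(B) a_n*b_n  ->  (-a_n + 3*b_n)*(2*a_n - 2*b_n) = -2*a_n^2 + 8*a_n*b_n - 6*b_n^2   [not conserved]
(C) 3*a_n + b_n  ->  3*(-a_n + 3*b_n) + (2*a_n - 2*b_n) = -a_n + 7*b_n   [not conserved]
(D) a_n + b_n  ->  (-a_n + 3*b_n) + (2*a_n - 2*b_n) = a_n + b_n   [conserved]

Only (D) a_n + b_n returns to itself after one step, so it is the conserved quantity.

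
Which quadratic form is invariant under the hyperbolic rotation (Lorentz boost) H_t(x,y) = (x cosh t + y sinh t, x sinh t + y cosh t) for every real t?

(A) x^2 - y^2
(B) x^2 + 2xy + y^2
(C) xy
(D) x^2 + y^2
A

Write x' = x cosh t + y sinh t, y' = x sinh t + y cosh t and substitute into each option:
(A) x^2 - y^2: (x cosh t + y sinh t)^2 - (x sinh t + y cosh t)^2 = x^2(cosh^2 t - sinh^2 t) + 2xy(cosh t sinh t - sinh t cosh t) + y^2(sinh^2 t - cosh^2 t) = x^2 - y^2   [invariant, using cosh^2 t - sinh^2 t = 1]
(B) x^2 + 2xy + y^2: (x' + y')^2 with x' + y' = (x + y)(cosh t + sinh t) = (x + y)e^t, so it becomes (x + y)^2 e^(2t)   [not invariant for t != 0]
(C) xy: (x cosh t + y sinh t)(x sinh t + y cosh t) = xy(cosh^2 t + sinh^2 t) + (x^2 + y^2) sinh t cosh t = xy cosh 2t + (x^2 + y^2)(sinh 2t)/2   [not invariant for t != 0]
(D) x^2 + y^2: (x cosh t + y sinh t)^2 + (x sinh t + y cosh t)^2 = (x^2 + y^2)(cosh^2 t + sinh^2 t) + 4xy sinh t cosh t = (x^2 + y^2) cosh 2t + 2xy sinh 2t   [not invariant for t != 0]

Only (A) x^2 - y^2 is unchanged; it is the Minkowski form preserved by Lorentz boosts, just as x^2 + y^2 is preserved by ordinary rotations.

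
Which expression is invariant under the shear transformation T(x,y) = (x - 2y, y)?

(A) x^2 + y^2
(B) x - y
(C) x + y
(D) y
D

Under the shear T(x,y) = (x - 2y, y):
Substitute the transformed coordinates into each option and compare with the original:
(A) x^2 + y^2  ->  (x - 2y)^2 + (y)^2 = x^2 - 4xy + 5y^2   [differs from x^2 + y^2: not invariant]
(B) x - y  ->  (x - 2y) - (y) = x - 3y   [differs from x - y: not invariant]
(C) x + y  ->  (x - 2y) + (y) = x - y   [differs from x + y: not invariant]
(D) y  ->  (y) = y   [equals y: invariant]

Only option (D), y, is unchanged by the transformation.
A horizontal shear moves points parallel to the x-axis, so the y-coordinate (and any function of y alone) is unchanged.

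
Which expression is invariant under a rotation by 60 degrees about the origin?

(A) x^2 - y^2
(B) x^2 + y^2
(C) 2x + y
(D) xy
B

A rotation by 60 degrees sends (x, y) to (x/2 - sqrt(3)y/2, sqrt(3)x/2 + y/2).
Substitute the transformed coordinates into each option and compare with the original:
(A) x^2 - y^2  ->  (x/2 - sqrt(3)y/2)^2 - (sqrt(3)x/2 + y/2)^2 = -x^2/2 - sqrt(3)xy + y^2/2   [differs from x^2 - y^2: not invariant]
(B) x^2 + y^2  ->  (x/2 - sqrt(3)y/2)^2 + (sqrt(3)x/2 + y/2)^2 = x^2 + y^2   [equals x^2 + y^2: invariant]
(C) 2x + y  ->  2(x/2 - sqrt(3)y/2) + (sqrt(3)x/2 + y/2) = sqrt(3)x/2 + x - sqrt(3)y + y/2   [differs from 2x + y: not invariant]
(D) xy  ->  (x/2 - sqrt(3)y/2)(sqrt(3)x/2 + y/2) = sqrt(3)x^2/4 - xy/2 - sqrt(3)y^2/4   [differs from xy: not invariant]

Only option (B), x^2 + y^2, is unchanged by the transformation.
Geometrically, x^2 + y^2 is the squared distance from the origin, which every rotation about the origin preserves.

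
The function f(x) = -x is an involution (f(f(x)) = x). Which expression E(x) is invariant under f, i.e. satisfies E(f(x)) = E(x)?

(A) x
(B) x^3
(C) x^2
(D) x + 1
C

Replace x by f(x) = -x in each option and simplify. As a quick numerical cross-check, also compare E(5) with E(f(5)) = E(-5).

(A) x  ->  (-x) = -x; check: E(5) = 5 but E(-5) = -5.   [not invariant]
(B) x^3  ->  (-x)^3 = -x^3; check: E(5) = 125 but E(-5) = -125.   [not invariant]
(C) x^2  ->  (-x)^2, which simplifies back to x^2; check: E(5) = 25, E(-5) = 25.   [invariant]
(D) x + 1  ->  (-x) + 1 = 1 - x; check: E(5) = 6 but E(-5) = -4.   [not invariant]

Only (C) is unchanged. E is symmetric under swapping x with f(x) = -x, which is exactly what an involution does.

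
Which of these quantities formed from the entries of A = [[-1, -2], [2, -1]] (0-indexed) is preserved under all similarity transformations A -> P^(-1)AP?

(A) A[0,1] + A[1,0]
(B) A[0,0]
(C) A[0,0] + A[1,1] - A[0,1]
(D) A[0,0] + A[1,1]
D

A[0,0] + A[1,1] is the trace of A. By the cyclic property of the trace, tr(P^(-1)AP) = tr(APP^(-1)) = tr(A), so it is the same for every matrix similar to A.

The other combinations are not similarity invariants. For example, take P = [[2, 1], [1, 1]] (det P = 1), so P^(-1) = [[1, -1], [-1, 2]] and
B = P^(-1)AP = [[-7, -4], [10, 5]].
Evaluating each option on A and on B:
(A) A[0,1] + A[1,0]: 0 for A, 6 for B -> changes
(B) A[0,0]: -1 for A, -7 for B -> changes
(C) A[0,0] + A[1,1] - A[0,1]: 0 for A, 2 for B -> changes
(D) A[0,0] + A[1,1]: -2 for A, -2 for B -> unchanged

Only (D) A[0,0] + A[1,1] = -2 survives (and it does so for every P, not just this one), so it is the invariant.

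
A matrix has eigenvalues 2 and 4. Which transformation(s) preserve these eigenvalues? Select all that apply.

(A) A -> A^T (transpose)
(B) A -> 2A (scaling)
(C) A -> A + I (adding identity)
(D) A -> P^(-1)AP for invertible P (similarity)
A and D

Eigenvalues are preserved by:
1. Similarity transformations: A -> P^(-1)AP (same characteristic polynomial)
2. Transpose: A^T has the same eigenvalues as A

Eigenvalues are NOT preserved by:
- Adding identity: eigenvalues become 2+1, 4+1
- Scaling: eigenvalues become 4, 8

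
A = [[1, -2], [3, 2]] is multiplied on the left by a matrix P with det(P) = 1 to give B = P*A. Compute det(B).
8

By the multiplicative property of determinants, det(B) = det(P*A) = det(P) * det(A) = det(A),
so the determinant is invariant under multiplication by any determinant-1 matrix; we just need det(A).

det(A) = (1)(2) - (-2)(3) = 2 - (-6) = 8

Therefore det(B) = 1 * 8 = 8.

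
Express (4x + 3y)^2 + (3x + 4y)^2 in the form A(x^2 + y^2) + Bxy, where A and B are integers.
25(x^2 + y^2) + 48xy

Expanding: (4x + 3y)^2 = 16x^2 + 24xy + 9y^2
(3x + 4y)^2 = 9x^2 + 24xy + 16y^2
Sum = (16+9)(x^2+y^2) + 48xy = 25(x^2 + y^2) + 48xy
This is symmetric in x and y.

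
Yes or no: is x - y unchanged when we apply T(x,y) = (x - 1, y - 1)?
Yes

Substitute T(x,y) = (x - 1, y - 1) into the expression and compare with the original.

Original: x - y
After applying T: (x - 1) - (y - 1) = x - y

This is identical to the original x - y, so the expression is invariant.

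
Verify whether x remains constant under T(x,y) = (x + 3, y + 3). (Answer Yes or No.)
No

Substitute T(x,y) = (x + 3, y + 3) into the expression and compare with the original.

Original: x
After applying T: (x + 3) = x + 3

This differs from the original x (difference: 3), so the expression is NOT invariant.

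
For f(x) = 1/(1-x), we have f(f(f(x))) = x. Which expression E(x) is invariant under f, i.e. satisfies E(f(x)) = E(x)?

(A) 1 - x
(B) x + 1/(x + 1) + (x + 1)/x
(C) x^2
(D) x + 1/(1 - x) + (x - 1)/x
D

Replace x by f(x) = 1/(1 - x) in each option and simplify. As a quick numerical cross-check, also compare E(4) with E(f(4)) = E(-1/3).

(A) 1 - x  ->  1 - (1/(1 - x)) = x/(x - 1); check: E(4) = -3 but E(-1/3) = 4/3.   [not invariant]
(B) x + 1/(x + 1) + (x + 1)/x  ->  (1/(1 - x)) + 1/((1/(1 - x)) + 1) + ((1/(1 - x)) + 1)/(1/(1 - x)) = (-x^3 + 6x^2 - 11x + 7)/(x^2 - 3x + 2); check: E(4) = 109/20 but E(-1/3) = -5/6.   [not invariant]
(C) x^2  ->  (1/(1 - x))^2 = (x - 1)^(-2); check: E(4) = 16 but E(-1/3) = 1/9.   [not invariant]
(D) x + 1/(1 - x) + (x - 1)/x  ->  (1/(1 - x)) + 1/(1 - (1/(1 - x))) + ((1/(1 - x)) - 1)/(1/(1 - x)), which simplifies back to x + 1/(1 - x) + (x - 1)/x; check: E(4) = 53/12, E(-1/3) = 53/12.   [invariant]

Only (D) is unchanged. Indeed f(f(x)) = 1/(1 - 1/(1-x)) = (1-x)/(-x) = (x-1)/x, so E(x) = x + f(x) + f(f(x)) is the sum over the whole 3-cycle; applying f just permutes the three terms cyclically (x -> f(x) -> f(f(x)) -> x), leaving the sum unchanged.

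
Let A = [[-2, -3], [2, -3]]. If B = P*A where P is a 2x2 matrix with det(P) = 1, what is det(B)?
12

By the multiplicative property of determinants, det(B) = det(P*A) = det(P) * det(A) = det(A),
so the determinant is invariant under multiplication by any determinant-1 matrix; we just need det(A).

det(A) = (-2)(-3) - (-3)(2) = 6 - (-6) = 12

Therefore det(B) = 1 * 12 = 12.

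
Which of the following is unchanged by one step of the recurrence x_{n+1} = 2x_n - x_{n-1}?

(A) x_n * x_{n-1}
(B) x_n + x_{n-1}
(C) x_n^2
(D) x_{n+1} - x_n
D

For the recurrence x_{n+1} = 2x_n - x_{n-1}:

If x_{n+1} = 2x_n - x_{n-1}, then:
x_{n+1} - x_n = x_n - x_{n-1}
The first difference is constant throughout the sequence.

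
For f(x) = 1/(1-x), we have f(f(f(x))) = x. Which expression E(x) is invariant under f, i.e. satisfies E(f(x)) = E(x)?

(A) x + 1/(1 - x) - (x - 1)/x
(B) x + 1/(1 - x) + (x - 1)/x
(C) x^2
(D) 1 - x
B

Replace x by f(x) = 1/(1 - x) in each option and simplify. As a quick numerical cross-check, also compare E(3) with E(f(3)) = E(-1/2).

(A) x + 1/(1 - x) - (x - 1)/x  ->  (1/(1 - x)) + 1/(1 - (1/(1 - x))) - ((1/(1 - x)) - 1)/(1/(1 - x)) = (x^2(1 - x) - x + (x - 1)^2)/(x(x - 1)); check: E(3) = 11/6 but E(-1/2) = -17/6.   [not invariant]
(B) x + 1/(1 - x) + (x - 1)/x  ->  (1/(1 - x)) + 1/(1 - (1/(1 - x))) + ((1/(1 - x)) - 1)/(1/(1 - x)), which simplifies back to x + 1/(1 - x) + (x - 1)/x; check: E(3) = 19/6, E(-1/2) = 19/6.   [invariant]
(C) x^2  ->  (1/(1 - x))^2 = (x - 1)^(-2); check: E(3) = 9 but E(-1/2) = 1/4.   [not invariant]
(D) 1 - x  ->  1 - (1/(1 - x)) = x/(x - 1); check: E(3) = -2 but E(-1/2) = 3/2.   [not invariant]

Only (B) is unchanged. Indeed f(f(x)) = 1/(1 - 1/(1-x)) = (1-x)/(-x) = (x-1)/x, so E(x) = x + f(x) + f(f(x)) is the sum over the whole 3-cycle; applying f just permutes the three terms cyclically (x -> f(x) -> f(f(x)) -> x), leaving the sum unchanged.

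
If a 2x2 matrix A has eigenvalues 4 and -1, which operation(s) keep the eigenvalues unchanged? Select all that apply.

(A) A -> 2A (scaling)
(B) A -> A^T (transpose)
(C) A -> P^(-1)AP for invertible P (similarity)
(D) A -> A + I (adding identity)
B and C

Eigenvalues are preserved by:
1. Similarity transformations: A -> P^(-1)AP (same characteristic polynomial)
2. Transpose: A^T has the same eigenvalues as A

Eigenvalues are NOT preserved by:
- Adding identity: eigenvalues become 4+1, -1+1
- Scaling: eigenvalues become 8, -2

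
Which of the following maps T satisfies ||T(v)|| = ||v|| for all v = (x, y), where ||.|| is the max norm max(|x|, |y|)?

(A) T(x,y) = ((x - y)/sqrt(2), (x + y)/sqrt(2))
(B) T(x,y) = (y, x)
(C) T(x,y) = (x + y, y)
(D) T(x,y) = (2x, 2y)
B

A transformation preserves a norm if ||T(v)|| = ||v|| for every v; a single vector where the norm changes rules an option out.

(A) T(x,y) = ((x - y)/sqrt(2), (x + y)/sqrt(2)): v = (1, 0) has norm max(|1|, |0|) = 1, but T(v) = (sqrt(2)/2, sqrt(2)/2) has norm sqrt(2)/2 -- not preserved.
(B) T(x,y) = (y, x): preserves the norm -- it only permutes the coordinates and/or flips signs, which leaves max(|x|, |y|) unchanged.
(C) T(x,y) = (x + y, y): v = (1, 1) has norm max(|1|, |1|) = 1, but T(v) = (2, 1) has norm 2 -- not preserved.
(D) T(x,y) = (2x, 2y): v = (1, 0) has norm max(|1|, |0|) = 1, but T(v) = (2, 0) has norm 2 -- not preserved.

Therefore the answer is (B).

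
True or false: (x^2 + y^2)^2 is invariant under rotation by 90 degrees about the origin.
True

Applying rotation by 90 degrees: x' = x*cos(90 degrees) - y*sin(90 degrees) = -y, y' = x*sin(90 degrees) + y*cos(90 degrees) = x

Substituting into (x^2 + y^2)^2:
((-y)^2 + (x)^2)^2
= x^4 + 2x^2y^2 + y^4 = (x^2 + y^2)^2

This equals the original expression (x^2 + y^2)^2, so it IS invariant.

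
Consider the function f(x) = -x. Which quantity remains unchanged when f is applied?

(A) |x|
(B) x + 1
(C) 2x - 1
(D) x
A

For f(x) = -x:
Applying f replaces x by -x. Since |-x| = |x|, the absolute value is unchanged by f, whereas x -> -x, 2x - 1 -> -2x - 1 and x + 1 -> -x + 1 all change.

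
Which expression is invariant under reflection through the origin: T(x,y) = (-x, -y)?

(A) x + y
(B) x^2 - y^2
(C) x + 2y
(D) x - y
B

The map is reflection through the origin: T(x,y) = (-x, -y).
Substitute the transformed coordinates into each option and compare with the original:
(A) x + y  ->  (-x) + (-y) = -x - y   [differs from x + y: not invariant]
(B) x^2 - y^2  ->  (-x)^2 - (-y)^2 = x^2 - y^2   [equals x^2 - y^2: invariant]
(C) x + 2y  ->  (-x) + 2(-y) = -x - 2y   [differs from x + 2y: not invariant]
(D) x - y  ->  (-x) - (-y) = -x + y   [differs from x - y: not invariant]

Only option (B), x^2 - y^2, is unchanged by the transformation.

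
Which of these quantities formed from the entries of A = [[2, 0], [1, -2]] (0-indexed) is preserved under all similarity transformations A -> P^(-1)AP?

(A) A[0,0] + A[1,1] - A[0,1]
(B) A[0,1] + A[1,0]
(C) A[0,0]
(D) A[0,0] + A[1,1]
D

A[0,0] + A[1,1] is the trace of A. By the cyclic property of the trace, tr(P^(-1)AP) = tr(APP^(-1)) = tr(A), so it is the same for every matrix similar to A.

The other combinations are not similarity invariants. For example, take P = [[1, 1], [1, 2]] (det P = 1), so P^(-1) = [[2, -1], [-1, 1]] and
B = P^(-1)AP = [[5, 7], [-3, -5]].
Evaluating each option on A and on B:
(A) A[0,0] + A[1,1] - A[0,1]: 0 for A, -7 for B -> changes
(B) A[0,1] + A[1,0]: 1 for A, 4 for B -> changes
(C) A[0,0]: 2 for A, 5 for B -> changes
(D) A[0,0] + A[1,1]: 0 for A, 0 for B -> unchanged

Only (D) A[0,0] + A[1,1] = 0 survives (and it does so for every P, not just this one), so it is the invariant.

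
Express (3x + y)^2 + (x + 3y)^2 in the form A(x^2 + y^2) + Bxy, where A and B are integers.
10(x^2 + y^2) + 12xy

Expanding: (3x + y)^2 = 9x^2 + 6xy + y^2
(x + 3y)^2 = x^2 + 6xy + 9y^2
Sum = (9+1)(x^2+y^2) + 12xy = 10(x^2 + y^2) + 12xy
This is symmetric in x and y.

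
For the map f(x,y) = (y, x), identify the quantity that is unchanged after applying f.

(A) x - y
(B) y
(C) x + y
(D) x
C

For f(x,y) = (y, x):
After applying f: x' = y, y' = x. So x' + y' = y + x = x + y.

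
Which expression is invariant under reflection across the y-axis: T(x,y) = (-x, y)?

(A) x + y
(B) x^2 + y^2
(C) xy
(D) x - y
B

The map is reflection across the y-axis: T(x,y) = (-x, y).
Substitute the transformed coordinates into each option and compare with the original:
(A) x + y  ->  (-x) + (y) = -x + y   [differs from x + y: not invariant]
(B) x^2 + y^2  ->  (-x)^2 + (y)^2 = x^2 + y^2   [equals x^2 + y^2: invariant]
(C) xy  ->  (-x)(y) = -xy   [differs from xy: not invariant]
(D) x - y  ->  (-x) - (y) = -x - y   [differs from x - y: not invariant]

Only option (B), x^2 + y^2, is unchanged by the transformation.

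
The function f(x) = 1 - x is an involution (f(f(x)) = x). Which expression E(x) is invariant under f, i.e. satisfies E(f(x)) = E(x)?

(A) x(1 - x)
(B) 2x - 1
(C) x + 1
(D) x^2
A

Replace x by f(x) = 1 - x in each option and simplify. As a quick numerical cross-check, also compare E(3) with E(f(3)) = E(-2).

(A) x(1 - x)  ->  (1 - x)(1 - (1 - x)), which simplifies back to x(1 - x); check: E(3) = -6, E(-2) = -6.   [invariant]
(B) 2x - 1  ->  2(1 - x) - 1 = 1 - 2x; check: E(3) = 5 but E(-2) = -5.   [not invariant]
(C) x + 1  ->  (1 - x) + 1 = 2 - x; check: E(3) = 4 but E(-2) = -1.   [not invariant]
(D) x^2  ->  (1 - x)^2 = (x - 1)^2; check: E(3) = 9 but E(-2) = 4.   [not invariant]

Only (A) is unchanged. E is symmetric under swapping x with f(x) = 1 - x, which is exactly what an involution does.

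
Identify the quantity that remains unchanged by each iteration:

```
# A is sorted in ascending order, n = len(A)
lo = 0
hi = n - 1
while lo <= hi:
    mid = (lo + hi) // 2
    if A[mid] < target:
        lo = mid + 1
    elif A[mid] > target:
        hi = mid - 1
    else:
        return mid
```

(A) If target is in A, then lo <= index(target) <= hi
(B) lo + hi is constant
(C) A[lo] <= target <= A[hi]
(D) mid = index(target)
A

A loop invariant must hold before the first iteration and be re-established by every execution of the body.

(A) If target is in A, then lo <= index(target) <= hi: Before the loop [lo, hi] = [0, n-1] covers every index. When A[mid] < target, sortedness puts target strictly to the right of mid, so setting lo = mid + 1 keeps index(target) in [lo, hi]; symmetrically for hi = mid - 1. Hence 'if target is in A then lo <= index(target) <= hi' holds after every iteration, and when lo > hi it proves target is absent.

The other options fail:
(B) lo + hi is constant: each iteration moves exactly one of lo, hi, so lo + hi changes (e.g. 0 + (n-1) becomes (mid+1) + (n-1)).
(C) A[lo] <= target <= A[hi]: fails when target is not in A (e.g. target < A[0] already violates it before the loop), so it is not maintained in general.
(D) mid = index(target): mid is just the current probe; it equals index(target) only on the iteration that returns.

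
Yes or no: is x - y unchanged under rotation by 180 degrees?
No

Applying rotation by 180 degrees: x' = x*cos(180 degrees) - y*sin(180 degrees) = -x, y' = x*sin(180 degrees) + y*cos(180 degrees) = -y

Substituting into x - y:
(-x) - (-y)
= -x + y

This differs from the original expression x - y, so it is NOT invariant.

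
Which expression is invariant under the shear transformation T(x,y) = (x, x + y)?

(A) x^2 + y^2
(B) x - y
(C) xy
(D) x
D

Under the shear T(x,y) = (x, x + y):
Substitute the transformed coordinates into each option and compare with the original:
(A) x^2 + y^2  ->  (x)^2 + (x + y)^2 = 2x^2 + 2xy + y^2   [differs from x^2 + y^2: not invariant]
(B) x - y  ->  (x) - (x + y) = -y   [differs from x - y: not invariant]
(C) xy  ->  (x)(x + y) = x^2 + xy   [differs from xy: not invariant]
(D) x  ->  (x) = x   [equals x: invariant]

Only option (D), x, is unchanged by the transformation.
A vertical shear moves points parallel to the y-axis, so the x-coordinate (and any function of x alone) is unchanged.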